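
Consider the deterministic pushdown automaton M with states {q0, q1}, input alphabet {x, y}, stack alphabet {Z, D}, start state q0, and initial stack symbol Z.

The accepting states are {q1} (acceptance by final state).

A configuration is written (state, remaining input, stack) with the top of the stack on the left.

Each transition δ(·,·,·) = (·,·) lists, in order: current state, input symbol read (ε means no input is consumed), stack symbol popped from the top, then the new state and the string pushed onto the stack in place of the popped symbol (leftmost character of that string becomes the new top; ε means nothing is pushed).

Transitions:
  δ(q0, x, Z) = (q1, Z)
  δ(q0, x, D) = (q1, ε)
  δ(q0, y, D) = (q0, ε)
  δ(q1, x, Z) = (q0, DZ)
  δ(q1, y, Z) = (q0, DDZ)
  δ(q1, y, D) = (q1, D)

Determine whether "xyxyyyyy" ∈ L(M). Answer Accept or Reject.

Accept

(q0, xyxyyyyy, Z)
  read x, top Z: go to q1, push Z → (q1, yxyyyyy, Z)
  read y, top Z: go to q0, push DDZ → (q0, xyyyyy, DDZ)
  read x, top D: go to q1, push ε → (q1, yyyyy, DZ)
  read y, top D: go to q1, push D → (q1, yyyy, DZ)
  read y, top D: go to q1, push D → (q1, yyy, DZ)
  read y, top D: go to q1, push D → (q1, yy, DZ)
  read y, top D: go to q1, push D → (q1, y, DZ)
  read y, top D: go to q1, push D → (q1, ε, DZ)
All input consumed; state q1 ∈ F.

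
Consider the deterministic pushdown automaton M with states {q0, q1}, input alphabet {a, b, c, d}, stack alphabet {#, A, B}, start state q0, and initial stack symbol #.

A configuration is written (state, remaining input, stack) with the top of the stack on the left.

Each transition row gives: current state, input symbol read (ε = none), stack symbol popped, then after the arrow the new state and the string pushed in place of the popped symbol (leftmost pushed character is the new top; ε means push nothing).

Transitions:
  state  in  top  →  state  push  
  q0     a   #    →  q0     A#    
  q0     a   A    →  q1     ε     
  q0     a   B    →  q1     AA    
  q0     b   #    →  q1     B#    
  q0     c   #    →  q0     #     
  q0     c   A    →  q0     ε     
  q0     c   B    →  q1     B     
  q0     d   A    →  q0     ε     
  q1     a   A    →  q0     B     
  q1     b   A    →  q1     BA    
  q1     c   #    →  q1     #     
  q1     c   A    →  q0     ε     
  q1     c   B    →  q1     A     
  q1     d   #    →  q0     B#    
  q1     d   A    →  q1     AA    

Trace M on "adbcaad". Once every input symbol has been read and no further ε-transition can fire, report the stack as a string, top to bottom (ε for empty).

AAA#

(q0, adbcaad, #)
  read a, top #: go to q0, push A# → (q0, dbcaad, A#)
  read d, top A: go to q0, push ε → (q0, bcaad, #)
  read b, top #: go to q1, push B# → (q1, caad, B#)
  read c, top B: go to q1, push A → (q1, aad, A#)
  read a, top A: go to q0, push B → (q0, ad, B#)
  read a, top B: go to q1, push AA → (q1, d, AA#)
  read d, top A: go to q1, push AA → (q1, ε, AAA#)
All input consumed in state q1 with stack AAA#.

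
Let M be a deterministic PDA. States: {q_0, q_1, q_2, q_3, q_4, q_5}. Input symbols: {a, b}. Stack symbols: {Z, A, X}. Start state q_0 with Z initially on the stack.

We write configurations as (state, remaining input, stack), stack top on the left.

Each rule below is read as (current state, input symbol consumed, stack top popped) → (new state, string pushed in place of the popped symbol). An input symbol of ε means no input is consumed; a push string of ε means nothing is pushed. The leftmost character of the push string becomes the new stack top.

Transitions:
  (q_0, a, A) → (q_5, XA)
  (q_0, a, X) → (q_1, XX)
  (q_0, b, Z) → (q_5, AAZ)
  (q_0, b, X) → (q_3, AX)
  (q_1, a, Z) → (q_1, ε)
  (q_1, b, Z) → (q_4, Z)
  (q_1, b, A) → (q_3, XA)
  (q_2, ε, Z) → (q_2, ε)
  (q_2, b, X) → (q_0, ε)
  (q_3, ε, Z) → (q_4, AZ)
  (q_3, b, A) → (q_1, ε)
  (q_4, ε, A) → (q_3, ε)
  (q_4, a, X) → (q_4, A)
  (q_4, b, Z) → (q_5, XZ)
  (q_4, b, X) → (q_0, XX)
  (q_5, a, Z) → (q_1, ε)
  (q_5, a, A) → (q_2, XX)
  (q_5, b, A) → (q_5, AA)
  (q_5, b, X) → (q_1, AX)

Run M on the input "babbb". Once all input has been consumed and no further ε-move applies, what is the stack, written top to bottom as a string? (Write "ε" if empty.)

XAZ

(q_0, babbb, Z)
  read b, top Z: go to q_5, push AAZ → (q_5, abbb, AAZ)
  read a, top A: go to q_2, push XX → (q_2, bbb, XXAZ)
  read b, top X: go to q_0, push ε → (q_0, bb, XAZ)
  read b, top X: go to q_3, push AX → (q_3, b, AXAZ)
  read b, top A: go to q_1, push ε → (q_1, ε, XAZ)
All input consumed in state q_1 with stack XAZ.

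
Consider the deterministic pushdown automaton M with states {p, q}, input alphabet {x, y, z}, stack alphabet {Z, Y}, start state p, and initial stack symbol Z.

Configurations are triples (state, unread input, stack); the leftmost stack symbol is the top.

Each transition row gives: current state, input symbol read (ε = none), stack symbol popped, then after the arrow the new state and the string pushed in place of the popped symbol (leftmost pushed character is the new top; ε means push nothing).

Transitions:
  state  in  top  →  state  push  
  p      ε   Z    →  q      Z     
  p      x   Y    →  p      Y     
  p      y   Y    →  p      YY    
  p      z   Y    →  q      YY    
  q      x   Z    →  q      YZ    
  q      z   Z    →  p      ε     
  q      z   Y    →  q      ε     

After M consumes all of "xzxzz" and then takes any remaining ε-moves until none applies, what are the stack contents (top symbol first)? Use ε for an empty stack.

(p, xzxzz, Z) ⊢ (q, xzxzz, Z) ⊢ (q, zxzz, YZ) ⊢ (q, xzz, Z) ⊢ (q, zz, YZ) ⊢ (q, z, Z) ⊢ (p, ε, ε)
All input consumed in state p with stack ε.

ε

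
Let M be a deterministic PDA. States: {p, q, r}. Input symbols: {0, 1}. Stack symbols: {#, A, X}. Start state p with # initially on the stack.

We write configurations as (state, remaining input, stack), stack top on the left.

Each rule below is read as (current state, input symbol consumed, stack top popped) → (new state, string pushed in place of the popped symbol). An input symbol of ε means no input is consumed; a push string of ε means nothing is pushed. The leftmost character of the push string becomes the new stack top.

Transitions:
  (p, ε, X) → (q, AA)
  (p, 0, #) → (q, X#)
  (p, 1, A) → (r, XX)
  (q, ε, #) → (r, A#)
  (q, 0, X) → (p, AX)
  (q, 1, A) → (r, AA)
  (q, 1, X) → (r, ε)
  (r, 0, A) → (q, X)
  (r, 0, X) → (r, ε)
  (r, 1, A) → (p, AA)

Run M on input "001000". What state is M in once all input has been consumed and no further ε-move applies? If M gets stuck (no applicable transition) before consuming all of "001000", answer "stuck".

(p, 001000, #)
  read 0, top #: go to q, push X# → (q, 01000, X#)
  read 0, top X: go to p, push AX → (p, 1000, AX#)
  read 1, top A: go to r, push XX → (r, 000, XXX#)
  read 0, top X: go to r, push ε → (r, 00, XX#)
  read 0, top X: go to r, push ε → (r, 0, X#)
  read 0, top X: go to r, push ε → (r, ε, #)
All input consumed; M is in state r.

r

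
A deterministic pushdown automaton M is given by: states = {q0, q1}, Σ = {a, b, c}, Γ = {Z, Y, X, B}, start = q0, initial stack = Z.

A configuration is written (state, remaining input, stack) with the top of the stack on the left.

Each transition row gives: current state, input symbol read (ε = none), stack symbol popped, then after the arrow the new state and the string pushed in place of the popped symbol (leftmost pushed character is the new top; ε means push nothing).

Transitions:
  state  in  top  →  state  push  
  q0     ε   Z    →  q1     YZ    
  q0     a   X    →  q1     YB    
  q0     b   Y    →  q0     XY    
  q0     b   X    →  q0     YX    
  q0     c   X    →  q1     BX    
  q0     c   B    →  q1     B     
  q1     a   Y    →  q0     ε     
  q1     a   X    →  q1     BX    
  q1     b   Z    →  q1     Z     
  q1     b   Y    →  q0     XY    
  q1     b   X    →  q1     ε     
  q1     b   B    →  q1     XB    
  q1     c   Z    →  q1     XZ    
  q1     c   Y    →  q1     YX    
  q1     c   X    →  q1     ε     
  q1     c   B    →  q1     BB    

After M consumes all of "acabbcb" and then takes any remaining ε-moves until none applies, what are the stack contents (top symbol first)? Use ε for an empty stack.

(q0, acabbcb, Z) ⊢ (q1, acabbcb, YZ) ⊢ (q0, cabbcb, Z) ⊢ (q1, cabbcb, YZ) ⊢ (q1, abbcb, YXZ) ⊢ (q0, bbcb, XZ) ⊢ (q0, bcb, YXZ) ⊢ (q0, cb, XYXZ) ⊢ (q1, b, BXYXZ) ⊢ (q1, ε, XBXYXZ)
All input consumed in state q1 with stack XBXYXZ.

XBXYXZ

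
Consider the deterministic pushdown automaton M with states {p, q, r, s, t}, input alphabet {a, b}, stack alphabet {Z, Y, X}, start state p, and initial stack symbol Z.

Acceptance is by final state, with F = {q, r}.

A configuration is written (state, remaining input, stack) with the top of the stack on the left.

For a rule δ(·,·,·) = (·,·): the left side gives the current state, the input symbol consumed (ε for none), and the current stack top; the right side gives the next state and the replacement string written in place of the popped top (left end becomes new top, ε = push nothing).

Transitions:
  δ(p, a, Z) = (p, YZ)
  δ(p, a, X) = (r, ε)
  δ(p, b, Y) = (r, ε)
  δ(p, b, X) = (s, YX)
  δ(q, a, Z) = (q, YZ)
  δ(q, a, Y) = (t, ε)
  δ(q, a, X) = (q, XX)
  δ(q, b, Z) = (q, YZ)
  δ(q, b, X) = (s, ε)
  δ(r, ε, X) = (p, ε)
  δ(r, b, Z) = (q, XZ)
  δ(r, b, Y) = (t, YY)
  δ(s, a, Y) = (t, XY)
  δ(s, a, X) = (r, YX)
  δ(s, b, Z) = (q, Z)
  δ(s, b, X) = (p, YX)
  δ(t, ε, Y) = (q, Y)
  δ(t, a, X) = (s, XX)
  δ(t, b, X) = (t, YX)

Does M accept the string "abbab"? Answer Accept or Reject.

Reject

(p, abbab, Z)
  read a, top Z: go to p, push YZ → (p, bbab, YZ)
  read b, top Y: go to r, push ε → (r, bab, Z)
  read b, top Z: go to q, push XZ → (q, ab, XZ)
  read a, top X: go to q, push XX → (q, b, XXZ)
  read b, top X: go to s, push ε → (s, ε, XZ)
All input consumed; state s ∉ F and no further ε-move applies.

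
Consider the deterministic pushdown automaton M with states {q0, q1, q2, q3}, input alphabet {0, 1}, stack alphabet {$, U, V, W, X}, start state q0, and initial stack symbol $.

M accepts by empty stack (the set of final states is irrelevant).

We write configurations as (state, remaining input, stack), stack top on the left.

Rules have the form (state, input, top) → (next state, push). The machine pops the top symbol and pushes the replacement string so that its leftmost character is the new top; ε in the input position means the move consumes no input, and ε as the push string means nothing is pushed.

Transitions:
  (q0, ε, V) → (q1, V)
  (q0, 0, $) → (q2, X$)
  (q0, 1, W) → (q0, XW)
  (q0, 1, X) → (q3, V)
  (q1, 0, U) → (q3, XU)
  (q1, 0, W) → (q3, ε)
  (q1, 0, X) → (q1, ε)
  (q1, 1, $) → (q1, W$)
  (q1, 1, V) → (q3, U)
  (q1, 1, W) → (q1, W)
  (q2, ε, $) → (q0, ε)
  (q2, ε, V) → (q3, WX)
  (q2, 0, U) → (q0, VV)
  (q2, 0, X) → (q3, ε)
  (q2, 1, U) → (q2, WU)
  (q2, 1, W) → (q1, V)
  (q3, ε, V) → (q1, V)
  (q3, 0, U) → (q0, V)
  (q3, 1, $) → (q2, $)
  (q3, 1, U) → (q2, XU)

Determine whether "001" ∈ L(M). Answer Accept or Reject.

Accept

(q0, 001, $)
  read 0, top $: go to q2, push X$ → (q2, 01, X$)
  read 0, top X: go to q3, push ε → (q3, 1, $)
  read 1, top $: go to q2, push $ → (q2, ε, $)
  ε-move, top $: go to q0, push ε → (q0, ε, ε)
All input consumed and the stack is empty.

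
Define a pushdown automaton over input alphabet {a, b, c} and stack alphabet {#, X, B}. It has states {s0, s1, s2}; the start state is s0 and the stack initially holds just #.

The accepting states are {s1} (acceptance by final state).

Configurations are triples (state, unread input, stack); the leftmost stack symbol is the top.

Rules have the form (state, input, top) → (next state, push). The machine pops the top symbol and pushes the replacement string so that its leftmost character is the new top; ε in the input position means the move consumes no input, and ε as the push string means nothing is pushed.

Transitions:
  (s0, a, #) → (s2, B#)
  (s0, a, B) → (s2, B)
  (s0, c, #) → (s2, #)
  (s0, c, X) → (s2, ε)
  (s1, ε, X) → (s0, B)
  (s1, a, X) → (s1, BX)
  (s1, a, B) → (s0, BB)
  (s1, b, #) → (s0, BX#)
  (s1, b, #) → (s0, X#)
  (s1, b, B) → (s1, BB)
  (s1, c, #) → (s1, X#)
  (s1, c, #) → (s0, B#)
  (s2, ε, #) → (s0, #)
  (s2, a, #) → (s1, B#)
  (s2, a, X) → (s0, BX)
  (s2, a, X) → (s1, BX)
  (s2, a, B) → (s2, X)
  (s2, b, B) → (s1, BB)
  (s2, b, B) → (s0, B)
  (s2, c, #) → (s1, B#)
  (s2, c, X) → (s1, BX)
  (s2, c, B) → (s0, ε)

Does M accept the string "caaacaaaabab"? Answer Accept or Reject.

Accept

One accepting computation: (s0, caaacaaaabab, #) ⊢ (s2, aaacaaaabab, #) ⊢ (s1, aacaaaabab, B#) ⊢ (s0, acaaaabab, BB#) ⊢ (s2, caaaabab, BB#) ⊢ (s0, aaaabab, B#) ⊢ (s2, aaabab, B#) ⊢ (s2, aabab, X#) ⊢ (s0, abab, BX#) ⊢ (s2, bab, BX#) ⊢ (s0, ab, BX#) ⊢ (s2, b, BX#) ⊢ (s1, ε, BBX#)
All input consumed and state s1 ∈ F.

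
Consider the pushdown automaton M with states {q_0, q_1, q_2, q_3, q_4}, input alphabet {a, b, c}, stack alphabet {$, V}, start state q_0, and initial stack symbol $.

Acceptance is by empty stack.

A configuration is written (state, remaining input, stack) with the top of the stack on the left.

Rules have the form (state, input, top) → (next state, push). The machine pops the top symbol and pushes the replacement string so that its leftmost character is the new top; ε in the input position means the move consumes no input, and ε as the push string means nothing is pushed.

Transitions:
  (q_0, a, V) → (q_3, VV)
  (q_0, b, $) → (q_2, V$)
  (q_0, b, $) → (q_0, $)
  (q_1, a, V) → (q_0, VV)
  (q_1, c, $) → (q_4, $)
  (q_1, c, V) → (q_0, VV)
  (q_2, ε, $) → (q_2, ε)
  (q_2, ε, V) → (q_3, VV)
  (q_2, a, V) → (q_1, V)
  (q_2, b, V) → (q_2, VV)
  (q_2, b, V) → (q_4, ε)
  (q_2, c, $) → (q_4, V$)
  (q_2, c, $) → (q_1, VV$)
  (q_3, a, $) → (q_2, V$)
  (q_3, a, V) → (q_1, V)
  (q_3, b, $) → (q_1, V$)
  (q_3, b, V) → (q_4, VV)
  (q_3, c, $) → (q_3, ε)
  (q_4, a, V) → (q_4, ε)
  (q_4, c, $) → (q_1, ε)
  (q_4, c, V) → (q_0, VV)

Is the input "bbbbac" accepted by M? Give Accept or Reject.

One accepting computation: (q_0, bbbbac, $) ⊢ (q_0, bbbac, $) ⊢ (q_2, bbac, V$) ⊢ (q_2, bac, VV$) ⊢ (q_4, ac, V$) ⊢ (q_4, c, $) ⊢ (q_1, ε, ε)
All input consumed and the stack is empty.

Accept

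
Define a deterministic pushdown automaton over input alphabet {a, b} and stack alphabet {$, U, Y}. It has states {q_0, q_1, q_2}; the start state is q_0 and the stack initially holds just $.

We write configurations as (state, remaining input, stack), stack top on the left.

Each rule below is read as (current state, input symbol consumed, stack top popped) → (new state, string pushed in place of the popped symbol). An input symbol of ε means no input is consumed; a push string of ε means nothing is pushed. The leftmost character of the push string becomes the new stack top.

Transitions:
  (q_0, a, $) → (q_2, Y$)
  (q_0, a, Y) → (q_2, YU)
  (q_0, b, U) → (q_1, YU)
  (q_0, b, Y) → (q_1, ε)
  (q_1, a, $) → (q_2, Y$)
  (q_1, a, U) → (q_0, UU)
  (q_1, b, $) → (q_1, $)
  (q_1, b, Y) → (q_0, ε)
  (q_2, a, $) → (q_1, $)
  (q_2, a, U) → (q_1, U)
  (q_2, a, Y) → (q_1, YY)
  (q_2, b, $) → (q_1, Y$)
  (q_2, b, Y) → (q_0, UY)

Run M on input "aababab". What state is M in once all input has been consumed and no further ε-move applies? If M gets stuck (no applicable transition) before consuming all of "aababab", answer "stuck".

(q_0, aababab, $)
  read a, top $: go to q_2, push Y$ → (q_2, ababab, Y$)
  read a, top Y: go to q_1, push YY → (q_1, babab, YY$)
  read b, top Y: go to q_0, push ε → (q_0, abab, Y$)
  read a, top Y: go to q_2, push YU → (q_2, bab, YU$)
  read b, top Y: go to q_0, push UY → (q_0, ab, UYU$)
No transition for (q_0, a, top U); M blocks with input ab remaining.

stuck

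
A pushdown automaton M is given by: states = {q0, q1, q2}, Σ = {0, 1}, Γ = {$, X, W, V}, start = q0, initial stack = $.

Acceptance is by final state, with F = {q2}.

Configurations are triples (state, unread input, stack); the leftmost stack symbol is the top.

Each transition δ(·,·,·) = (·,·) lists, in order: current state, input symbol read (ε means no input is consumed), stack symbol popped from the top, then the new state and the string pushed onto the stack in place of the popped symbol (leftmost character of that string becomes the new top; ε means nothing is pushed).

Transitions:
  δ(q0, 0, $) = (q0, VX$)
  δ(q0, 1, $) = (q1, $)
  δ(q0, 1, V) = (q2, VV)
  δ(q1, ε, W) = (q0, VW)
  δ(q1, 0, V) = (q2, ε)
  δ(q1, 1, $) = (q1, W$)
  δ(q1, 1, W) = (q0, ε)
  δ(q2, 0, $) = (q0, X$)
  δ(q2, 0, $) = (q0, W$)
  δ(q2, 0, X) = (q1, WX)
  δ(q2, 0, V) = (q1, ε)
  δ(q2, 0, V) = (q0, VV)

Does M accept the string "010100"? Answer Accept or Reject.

Accept

One accepting computation: (q0, 010100, $) ⊢ (q0, 10100, VX$) ⊢ (q2, 0100, VVX$) ⊢ (q0, 100, VVVX$) ⊢ (q2, 00, VVVVX$) ⊢ (q1, 0, VVVX$) ⊢ (q2, ε, VVX$)
All input consumed and state q2 ∈ F.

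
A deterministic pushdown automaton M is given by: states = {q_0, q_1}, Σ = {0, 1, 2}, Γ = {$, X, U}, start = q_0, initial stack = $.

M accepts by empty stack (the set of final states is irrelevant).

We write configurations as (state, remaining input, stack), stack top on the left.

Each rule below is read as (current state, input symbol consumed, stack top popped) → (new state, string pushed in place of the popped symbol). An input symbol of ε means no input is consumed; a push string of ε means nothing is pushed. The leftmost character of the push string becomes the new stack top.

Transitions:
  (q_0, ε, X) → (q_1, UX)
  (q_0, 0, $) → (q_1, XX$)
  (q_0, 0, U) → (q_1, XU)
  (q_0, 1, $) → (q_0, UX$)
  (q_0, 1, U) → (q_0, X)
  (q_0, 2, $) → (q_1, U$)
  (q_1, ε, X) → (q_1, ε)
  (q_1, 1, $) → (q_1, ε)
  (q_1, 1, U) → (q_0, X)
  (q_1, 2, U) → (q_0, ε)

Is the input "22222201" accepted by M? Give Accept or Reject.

(q_0, 22222201, $)
  read 2, top $: go to q_1, push U$ → (q_1, 2222201, U$)
  read 2, top U: go to q_0, push ε → (q_0, 222201, $)
  read 2, top $: go to q_1, push U$ → (q_1, 22201, U$)
  read 2, top U: go to q_0, push ε → (q_0, 2201, $)
  read 2, top $: go to q_1, push U$ → (q_1, 201, U$)
  read 2, top U: go to q_0, push ε → (q_0, 01, $)
  read 0, top $: go to q_1, push XX$ → (q_1, 1, XX$)
  ε-move, top X: go to q_1, push ε → (q_1, 1, X$)
  ε-move, top X: go to q_1, push ε → (q_1, 1, $)
  read 1, top $: go to q_1, push ε → (q_1, ε, ε)
All input consumed and the stack is empty.

Accept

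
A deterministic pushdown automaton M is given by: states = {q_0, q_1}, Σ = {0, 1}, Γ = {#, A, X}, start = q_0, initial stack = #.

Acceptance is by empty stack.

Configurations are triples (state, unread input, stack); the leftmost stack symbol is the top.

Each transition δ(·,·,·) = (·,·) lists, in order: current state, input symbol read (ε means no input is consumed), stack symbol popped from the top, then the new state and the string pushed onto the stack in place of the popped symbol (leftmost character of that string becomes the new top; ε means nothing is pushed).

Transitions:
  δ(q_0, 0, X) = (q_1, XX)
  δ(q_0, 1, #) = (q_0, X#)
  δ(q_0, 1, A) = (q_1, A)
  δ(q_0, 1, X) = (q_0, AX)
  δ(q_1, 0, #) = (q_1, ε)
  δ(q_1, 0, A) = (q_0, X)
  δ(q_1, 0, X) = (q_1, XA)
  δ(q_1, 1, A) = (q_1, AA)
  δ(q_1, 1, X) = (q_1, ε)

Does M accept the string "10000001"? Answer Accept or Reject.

Reject

(q_0, 10000001, #) ⊢ (q_0, 0000001, X#) ⊢ (q_1, 000001, XX#) ⊢ (q_1, 00001, XAX#) ⊢ (q_1, 0001, XAAX#) ⊢ (q_1, 001, XAAAX#) ⊢ (q_1, 01, XAAAAX#) ⊢ (q_1, 1, XAAAAAX#) ⊢ (q_1, ε, AAAAAX#)
All input consumed; stack is AAAAAX#, not empty, and no further ε-move applies.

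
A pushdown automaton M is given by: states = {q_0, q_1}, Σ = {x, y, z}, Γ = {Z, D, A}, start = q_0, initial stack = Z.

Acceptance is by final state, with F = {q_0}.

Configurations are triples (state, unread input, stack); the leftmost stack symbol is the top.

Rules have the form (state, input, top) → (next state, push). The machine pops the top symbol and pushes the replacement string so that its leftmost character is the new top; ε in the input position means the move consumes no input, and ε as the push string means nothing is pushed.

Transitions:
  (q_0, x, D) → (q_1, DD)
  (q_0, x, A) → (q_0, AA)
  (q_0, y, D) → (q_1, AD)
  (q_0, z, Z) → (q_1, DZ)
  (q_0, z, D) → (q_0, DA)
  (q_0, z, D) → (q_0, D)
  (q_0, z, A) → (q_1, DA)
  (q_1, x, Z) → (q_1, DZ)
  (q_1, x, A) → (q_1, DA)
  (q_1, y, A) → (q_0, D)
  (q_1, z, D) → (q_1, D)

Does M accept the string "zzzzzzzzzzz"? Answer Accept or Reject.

No computation consumes all input and reaches a final state.

Reject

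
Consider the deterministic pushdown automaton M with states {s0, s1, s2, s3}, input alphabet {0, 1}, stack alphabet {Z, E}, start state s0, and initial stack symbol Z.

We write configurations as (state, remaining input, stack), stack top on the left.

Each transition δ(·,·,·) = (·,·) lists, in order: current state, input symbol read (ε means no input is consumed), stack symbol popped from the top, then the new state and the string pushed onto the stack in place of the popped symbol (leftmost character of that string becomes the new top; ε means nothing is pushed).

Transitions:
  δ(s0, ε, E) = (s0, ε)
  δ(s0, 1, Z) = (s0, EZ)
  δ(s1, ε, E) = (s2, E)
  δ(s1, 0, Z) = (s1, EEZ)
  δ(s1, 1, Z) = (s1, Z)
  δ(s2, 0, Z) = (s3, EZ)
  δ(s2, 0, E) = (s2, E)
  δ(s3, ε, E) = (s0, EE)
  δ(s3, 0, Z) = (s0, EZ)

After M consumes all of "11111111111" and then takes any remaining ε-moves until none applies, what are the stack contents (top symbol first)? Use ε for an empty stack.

Z

(s0, 11111111111, Z)
  read 1, top Z: go to s0, push EZ → (s0, 1111111111, EZ)
  ε-move, top E: go to s0, push ε → (s0, 1111111111, Z)
  read 1, top Z: go to s0, push EZ → (s0, 111111111, EZ)
  ε-move, top E: go to s0, push ε → (s0, 111111111, Z)
  read 1, top Z: go to s0, push EZ → (s0, 11111111, EZ)
  ε-move, top E: go to s0, push ε → (s0, 11111111, Z)
  read 1, top Z: go to s0, push EZ → (s0, 1111111, EZ)
  ε-move, top E: go to s0, push ε → (s0, 1111111, Z)
  read 1, top Z: go to s0, push EZ → (s0, 111111, EZ)
  ε-move, top E: go to s0, push ε → (s0, 111111, Z)
  read 1, top Z: go to s0, push EZ → (s0, 11111, EZ)
  ε-move, top E: go to s0, push ε → (s0, 11111, Z)
  read 1, top Z: go to s0, push EZ → (s0, 1111, EZ)
  ε-move, top E: go to s0, push ε → (s0, 1111, Z)
  read 1, top Z: go to s0, push EZ → (s0, 111, EZ)
  ε-move, top E: go to s0, push ε → (s0, 111, Z)
  read 1, top Z: go to s0, push EZ → (s0, 11, EZ)
  ε-move, top E: go to s0, push ε → (s0, 11, Z)
  read 1, top Z: go to s0, push EZ → (s0, 1, EZ)
  ε-move, top E: go to s0, push ε → (s0, 1, Z)
  read 1, top Z: go to s0, push EZ → (s0, ε, EZ)
  ε-move, top E: go to s0, push ε → (s0, ε, Z)
All input consumed in state s0 with stack Z.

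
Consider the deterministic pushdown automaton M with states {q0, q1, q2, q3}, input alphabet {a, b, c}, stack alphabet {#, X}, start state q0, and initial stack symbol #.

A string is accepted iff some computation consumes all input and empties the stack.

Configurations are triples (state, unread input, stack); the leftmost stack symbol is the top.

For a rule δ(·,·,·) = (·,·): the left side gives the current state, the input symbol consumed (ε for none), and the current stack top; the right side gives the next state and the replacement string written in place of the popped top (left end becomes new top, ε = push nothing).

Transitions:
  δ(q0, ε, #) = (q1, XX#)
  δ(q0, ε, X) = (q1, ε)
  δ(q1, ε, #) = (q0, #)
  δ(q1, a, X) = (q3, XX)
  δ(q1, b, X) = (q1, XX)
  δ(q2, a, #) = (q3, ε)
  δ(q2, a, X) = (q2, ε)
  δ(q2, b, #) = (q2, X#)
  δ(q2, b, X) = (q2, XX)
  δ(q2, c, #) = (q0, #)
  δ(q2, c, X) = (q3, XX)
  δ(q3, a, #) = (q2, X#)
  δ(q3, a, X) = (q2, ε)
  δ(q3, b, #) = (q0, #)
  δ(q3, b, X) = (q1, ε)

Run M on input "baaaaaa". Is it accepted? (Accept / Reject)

Accept

(q0, baaaaaa, #)
  ε-move, top #: go to q1, push XX# → (q1, baaaaaa, XX#)
  read b, top X: go to q1, push XX → (q1, aaaaaa, XXX#)
  read a, top X: go to q3, push XX → (q3, aaaaa, XXXX#)
  read a, top X: go to q2, push ε → (q2, aaaa, XXX#)
  read a, top X: go to q2, push ε → (q2, aaa, XX#)
  read a, top X: go to q2, push ε → (q2, aa, X#)
  read a, top X: go to q2, push ε → (q2, a, #)
  read a, top #: go to q3, push ε → (q3, ε, ε)
All input consumed and the stack is empty.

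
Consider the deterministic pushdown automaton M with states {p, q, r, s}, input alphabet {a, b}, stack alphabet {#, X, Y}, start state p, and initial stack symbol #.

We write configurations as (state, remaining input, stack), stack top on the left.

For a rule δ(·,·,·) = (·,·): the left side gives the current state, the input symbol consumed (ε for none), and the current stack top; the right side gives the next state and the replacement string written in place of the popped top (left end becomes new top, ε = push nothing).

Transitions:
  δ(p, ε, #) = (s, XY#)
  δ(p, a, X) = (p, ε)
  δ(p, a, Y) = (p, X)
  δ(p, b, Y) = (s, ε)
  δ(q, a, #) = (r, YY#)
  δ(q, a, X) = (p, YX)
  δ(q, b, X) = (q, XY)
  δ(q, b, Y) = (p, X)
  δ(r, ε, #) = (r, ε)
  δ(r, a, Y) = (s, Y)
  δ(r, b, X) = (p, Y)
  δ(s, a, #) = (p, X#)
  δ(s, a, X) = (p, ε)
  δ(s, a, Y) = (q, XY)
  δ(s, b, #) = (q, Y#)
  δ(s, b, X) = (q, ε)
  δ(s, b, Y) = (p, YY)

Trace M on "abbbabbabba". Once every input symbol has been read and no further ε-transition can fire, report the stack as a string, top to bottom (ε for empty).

XY#

(p, abbbabbabba, #)
  ε-move, top #: go to s, push XY# → (s, abbbabbabba, XY#)
  read a, top X: go to p, push ε → (p, bbbabbabba, Y#)
  read b, top Y: go to s, push ε → (s, bbabbabba, #)
  read b, top #: go to q, push Y# → (q, babbabba, Y#)
  read b, top Y: go to p, push X → (p, abbabba, X#)
  read a, top X: go to p, push ε → (p, bbabba, #)
  ε-move, top #: go to s, push XY# → (s, bbabba, XY#)
  read b, top X: go to q, push ε → (q, babba, Y#)
  read b, top Y: go to p, push X → (p, abba, X#)
  read a, top X: go to p, push ε → (p, bba, #)
  ε-move, top #: go to s, push XY# → (s, bba, XY#)
  read b, top X: go to q, push ε → (q, ba, Y#)
  read b, top Y: go to p, push X → (p, a, X#)
  read a, top X: go to p, push ε → (p, ε, #)
  ε-move, top #: go to s, push XY# → (s, ε, XY#)
All input consumed in state s with stack XY#.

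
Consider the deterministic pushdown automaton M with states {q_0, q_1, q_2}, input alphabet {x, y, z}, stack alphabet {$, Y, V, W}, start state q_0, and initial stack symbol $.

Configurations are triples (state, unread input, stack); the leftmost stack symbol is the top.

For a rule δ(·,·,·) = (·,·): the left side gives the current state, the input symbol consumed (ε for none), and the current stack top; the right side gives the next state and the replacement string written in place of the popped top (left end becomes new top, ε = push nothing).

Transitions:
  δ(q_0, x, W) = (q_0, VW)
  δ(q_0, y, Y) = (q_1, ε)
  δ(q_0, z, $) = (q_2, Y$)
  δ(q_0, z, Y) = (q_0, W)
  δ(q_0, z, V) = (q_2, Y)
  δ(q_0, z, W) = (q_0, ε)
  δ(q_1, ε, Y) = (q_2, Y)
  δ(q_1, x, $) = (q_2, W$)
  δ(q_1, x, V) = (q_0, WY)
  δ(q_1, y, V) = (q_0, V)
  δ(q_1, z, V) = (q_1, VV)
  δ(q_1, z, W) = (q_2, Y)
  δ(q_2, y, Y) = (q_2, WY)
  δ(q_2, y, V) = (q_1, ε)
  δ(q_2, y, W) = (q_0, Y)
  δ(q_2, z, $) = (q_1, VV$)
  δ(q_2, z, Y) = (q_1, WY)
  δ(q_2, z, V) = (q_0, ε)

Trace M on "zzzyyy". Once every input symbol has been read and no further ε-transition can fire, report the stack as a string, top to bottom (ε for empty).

YY$

(q_0, zzzyyy, $) ⊢ (q_2, zzyyy, Y$) ⊢ (q_1, zyyy, WY$) ⊢ (q_2, yyy, YY$) ⊢ (q_2, yy, WYY$) ⊢ (q_0, y, YYY$) ⊢ (q_1, ε, YY$) ⊢ (q_2, ε, YY$)
All input consumed in state q_2 with stack YY$.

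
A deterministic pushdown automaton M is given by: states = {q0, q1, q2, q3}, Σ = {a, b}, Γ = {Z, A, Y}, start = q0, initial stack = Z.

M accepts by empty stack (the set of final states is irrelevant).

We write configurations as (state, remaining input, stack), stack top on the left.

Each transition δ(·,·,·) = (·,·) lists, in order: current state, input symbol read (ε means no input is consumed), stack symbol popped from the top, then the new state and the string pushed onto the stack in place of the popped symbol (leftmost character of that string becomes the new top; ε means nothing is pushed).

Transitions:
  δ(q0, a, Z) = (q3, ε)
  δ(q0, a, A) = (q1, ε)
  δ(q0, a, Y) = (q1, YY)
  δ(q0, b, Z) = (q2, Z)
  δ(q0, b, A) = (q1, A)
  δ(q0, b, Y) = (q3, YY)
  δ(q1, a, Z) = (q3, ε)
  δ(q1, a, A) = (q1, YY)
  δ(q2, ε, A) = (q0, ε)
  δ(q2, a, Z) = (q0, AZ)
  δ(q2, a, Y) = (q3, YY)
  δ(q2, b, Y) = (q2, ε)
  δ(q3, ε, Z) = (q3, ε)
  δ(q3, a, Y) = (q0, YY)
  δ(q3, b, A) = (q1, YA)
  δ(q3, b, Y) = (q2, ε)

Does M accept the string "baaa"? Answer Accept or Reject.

(q0, baaa, Z) ⊢ (q2, aaa, Z) ⊢ (q0, aa, AZ) ⊢ (q1, a, Z) ⊢ (q3, ε, ε)
All input consumed and the stack is empty.

Accept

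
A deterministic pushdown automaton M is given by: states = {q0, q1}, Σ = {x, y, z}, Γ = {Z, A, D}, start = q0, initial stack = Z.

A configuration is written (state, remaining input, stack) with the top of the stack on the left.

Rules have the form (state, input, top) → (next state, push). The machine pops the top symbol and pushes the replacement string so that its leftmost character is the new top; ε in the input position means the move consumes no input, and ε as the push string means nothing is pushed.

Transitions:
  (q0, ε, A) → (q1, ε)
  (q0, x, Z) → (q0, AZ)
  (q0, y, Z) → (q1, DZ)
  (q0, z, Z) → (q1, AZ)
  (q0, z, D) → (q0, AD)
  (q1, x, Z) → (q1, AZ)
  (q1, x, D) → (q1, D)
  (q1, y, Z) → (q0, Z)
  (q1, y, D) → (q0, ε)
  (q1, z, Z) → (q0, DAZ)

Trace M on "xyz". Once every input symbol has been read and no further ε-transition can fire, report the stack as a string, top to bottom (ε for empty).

AZ

(q0, xyz, Z)
  read x, top Z: go to q0, push AZ → (q0, yz, AZ)
  ε-move, top A: go to q1, push ε → (q1, yz, Z)
  read y, top Z: go to q0, push Z → (q0, z, Z)
  read z, top Z: go to q1, push AZ → (q1, ε, AZ)
All input consumed in state q1 with stack AZ.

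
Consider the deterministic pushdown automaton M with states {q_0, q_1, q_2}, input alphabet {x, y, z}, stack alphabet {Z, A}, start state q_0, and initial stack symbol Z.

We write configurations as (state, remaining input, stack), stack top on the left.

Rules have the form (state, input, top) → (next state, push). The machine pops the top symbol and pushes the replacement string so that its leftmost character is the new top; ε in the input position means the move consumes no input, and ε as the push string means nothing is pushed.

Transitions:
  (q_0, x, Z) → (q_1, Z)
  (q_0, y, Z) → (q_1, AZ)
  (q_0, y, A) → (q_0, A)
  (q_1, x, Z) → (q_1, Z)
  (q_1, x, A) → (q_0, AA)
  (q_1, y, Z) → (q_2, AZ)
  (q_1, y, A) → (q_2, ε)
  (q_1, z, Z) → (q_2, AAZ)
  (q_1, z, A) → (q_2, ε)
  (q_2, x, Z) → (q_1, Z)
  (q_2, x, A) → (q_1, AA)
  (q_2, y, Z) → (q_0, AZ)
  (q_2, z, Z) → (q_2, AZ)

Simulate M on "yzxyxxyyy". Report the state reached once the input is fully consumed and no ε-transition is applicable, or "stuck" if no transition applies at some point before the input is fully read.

q_0

(q_0, yzxyxxyyy, Z)
  read y, top Z: go to q_1, push AZ → (q_1, zxyxxyyy, AZ)
  read z, top A: go to q_2, push ε → (q_2, xyxxyyy, Z)
  read x, top Z: go to q_1, push Z → (q_1, yxxyyy, Z)
  read y, top Z: go to q_2, push AZ → (q_2, xxyyy, AZ)
  read x, top A: go to q_1, push AA → (q_1, xyyy, AAZ)
  read x, top A: go to q_0, push AA → (q_0, yyy, AAAZ)
  read y, top A: go to q_0, push A → (q_0, yy, AAAZ)
  read y, top A: go to q_0, push A → (q_0, y, AAAZ)
  read y, top A: go to q_0, push A → (q_0, ε, AAAZ)
All input consumed; M is in state q_0.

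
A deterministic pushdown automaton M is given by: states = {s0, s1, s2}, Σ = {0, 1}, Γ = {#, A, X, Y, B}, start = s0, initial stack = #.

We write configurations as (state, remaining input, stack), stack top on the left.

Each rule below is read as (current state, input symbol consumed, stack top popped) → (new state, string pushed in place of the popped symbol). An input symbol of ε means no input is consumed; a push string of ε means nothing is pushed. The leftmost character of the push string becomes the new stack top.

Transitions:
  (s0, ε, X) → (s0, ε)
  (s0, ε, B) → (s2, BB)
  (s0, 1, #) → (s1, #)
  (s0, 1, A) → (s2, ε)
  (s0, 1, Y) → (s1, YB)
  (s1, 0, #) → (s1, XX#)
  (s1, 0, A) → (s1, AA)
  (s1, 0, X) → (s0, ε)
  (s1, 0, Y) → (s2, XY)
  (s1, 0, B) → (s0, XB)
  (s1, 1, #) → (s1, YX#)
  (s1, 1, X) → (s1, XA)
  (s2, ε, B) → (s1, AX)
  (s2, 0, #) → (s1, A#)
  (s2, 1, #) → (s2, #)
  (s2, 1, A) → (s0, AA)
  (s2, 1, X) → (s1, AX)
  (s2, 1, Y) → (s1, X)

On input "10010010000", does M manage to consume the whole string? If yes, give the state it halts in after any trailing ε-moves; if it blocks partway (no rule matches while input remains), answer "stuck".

stuck

(s0, 10010010000, #)
  read 1, top #: go to s1, push # → (s1, 0010010000, #)
  read 0, top #: go to s1, push XX# → (s1, 010010000, XX#)
  read 0, top X: go to s0, push ε → (s0, 10010000, X#)
  ε-move, top X: go to s0, push ε → (s0, 10010000, #)
  read 1, top #: go to s1, push # → (s1, 0010000, #)
  read 0, top #: go to s1, push XX# → (s1, 010000, XX#)
  read 0, top X: go to s0, push ε → (s0, 10000, X#)
  ε-move, top X: go to s0, push ε → (s0, 10000, #)
  read 1, top #: go to s1, push # → (s1, 0000, #)
  read 0, top #: go to s1, push XX# → (s1, 000, XX#)
  read 0, top X: go to s0, push ε → (s0, 00, X#)
  ε-move, top X: go to s0, push ε → (s0, 00, #)
No transition for (s0, 0, top #); M blocks with input 00 remaining.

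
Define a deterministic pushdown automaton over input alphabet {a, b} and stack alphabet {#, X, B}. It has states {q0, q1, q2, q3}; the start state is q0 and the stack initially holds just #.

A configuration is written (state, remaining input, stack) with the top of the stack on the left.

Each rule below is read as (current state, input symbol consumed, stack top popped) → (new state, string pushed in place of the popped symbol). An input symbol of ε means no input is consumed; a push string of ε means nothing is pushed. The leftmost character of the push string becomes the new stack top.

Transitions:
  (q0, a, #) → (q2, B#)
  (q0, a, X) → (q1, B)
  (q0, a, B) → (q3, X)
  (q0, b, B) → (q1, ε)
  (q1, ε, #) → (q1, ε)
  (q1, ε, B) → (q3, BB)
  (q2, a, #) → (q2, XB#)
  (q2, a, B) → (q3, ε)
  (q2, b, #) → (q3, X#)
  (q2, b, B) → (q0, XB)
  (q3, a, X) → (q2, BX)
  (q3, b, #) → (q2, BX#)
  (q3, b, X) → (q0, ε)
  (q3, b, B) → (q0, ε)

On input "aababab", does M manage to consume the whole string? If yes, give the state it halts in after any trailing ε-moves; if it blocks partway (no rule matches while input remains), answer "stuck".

(q0, aababab, #) ⊢ (q2, ababab, B#) ⊢ (q3, babab, #) ⊢ (q2, abab, BX#) ⊢ (q3, bab, X#) ⊢ (q0, ab, #) ⊢ (q2, b, B#) ⊢ (q0, ε, XB#)
All input consumed; M is in state q0.

q0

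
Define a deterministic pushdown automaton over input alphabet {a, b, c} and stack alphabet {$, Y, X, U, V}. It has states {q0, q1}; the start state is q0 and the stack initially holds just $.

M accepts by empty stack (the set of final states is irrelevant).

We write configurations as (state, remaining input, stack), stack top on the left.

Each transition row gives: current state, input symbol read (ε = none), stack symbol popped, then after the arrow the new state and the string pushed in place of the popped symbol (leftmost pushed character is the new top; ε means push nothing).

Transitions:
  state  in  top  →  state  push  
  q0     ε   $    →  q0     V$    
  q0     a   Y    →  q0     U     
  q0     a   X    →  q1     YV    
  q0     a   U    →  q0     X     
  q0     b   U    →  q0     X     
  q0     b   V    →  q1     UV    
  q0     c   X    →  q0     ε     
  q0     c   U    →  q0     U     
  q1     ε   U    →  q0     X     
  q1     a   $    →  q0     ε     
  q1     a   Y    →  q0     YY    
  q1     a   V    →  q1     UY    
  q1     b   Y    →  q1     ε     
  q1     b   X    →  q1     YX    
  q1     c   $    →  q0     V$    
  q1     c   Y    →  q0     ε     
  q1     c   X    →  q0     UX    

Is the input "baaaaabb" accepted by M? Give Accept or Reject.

(q0, baaaaabb, $)
  ε-move, top $: go to q0, push V$ → (q0, baaaaabb, V$)
  read b, top V: go to q1, push UV → (q1, aaaaabb, UV$)
  ε-move, top U: go to q0, push X → (q0, aaaaabb, XV$)
  read a, top X: go to q1, push YV → (q1, aaaabb, YVV$)
  read a, top Y: go to q0, push YY → (q0, aaabb, YYVV$)
  read a, top Y: go to q0, push U → (q0, aabb, UYVV$)
  read a, top U: go to q0, push X → (q0, abb, XYVV$)
  read a, top X: go to q1, push YV → (q1, bb, YVYVV$)
  read b, top Y: go to q1, push ε → (q1, b, VYVV$)
No transition applies at (q1, b, VYVV$); input not fully consumed.

Reject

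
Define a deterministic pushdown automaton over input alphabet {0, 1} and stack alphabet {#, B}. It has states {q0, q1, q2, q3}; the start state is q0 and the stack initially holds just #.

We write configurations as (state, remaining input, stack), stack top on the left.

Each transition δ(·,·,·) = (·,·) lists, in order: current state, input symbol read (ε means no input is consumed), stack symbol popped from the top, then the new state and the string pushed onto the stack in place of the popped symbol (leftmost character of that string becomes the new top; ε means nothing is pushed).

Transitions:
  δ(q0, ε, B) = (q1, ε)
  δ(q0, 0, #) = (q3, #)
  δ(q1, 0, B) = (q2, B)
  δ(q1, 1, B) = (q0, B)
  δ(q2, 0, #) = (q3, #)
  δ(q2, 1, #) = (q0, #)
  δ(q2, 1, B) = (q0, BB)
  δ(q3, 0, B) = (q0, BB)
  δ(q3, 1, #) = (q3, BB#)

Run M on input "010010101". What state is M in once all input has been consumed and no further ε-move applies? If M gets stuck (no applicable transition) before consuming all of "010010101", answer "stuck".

(q0, 010010101, #)
  read 0, top #: go to q3, push # → (q3, 10010101, #)
  read 1, top #: go to q3, push BB# → (q3, 0010101, BB#)
  read 0, top B: go to q0, push BB → (q0, 010101, BBB#)
  ε-move, top B: go to q1, push ε → (q1, 010101, BB#)
  read 0, top B: go to q2, push B → (q2, 10101, BB#)
  read 1, top B: go to q0, push BB → (q0, 0101, BBB#)
  ε-move, top B: go to q1, push ε → (q1, 0101, BB#)
  read 0, top B: go to q2, push B → (q2, 101, BB#)
  read 1, top B: go to q0, push BB → (q0, 01, BBB#)
  ε-move, top B: go to q1, push ε → (q1, 01, BB#)
  read 0, top B: go to q2, push B → (q2, 1, BB#)
  read 1, top B: go to q0, push BB → (q0, ε, BBB#)
  ε-move, top B: go to q1, push ε → (q1, ε, BB#)
All input consumed; M is in state q1.

q1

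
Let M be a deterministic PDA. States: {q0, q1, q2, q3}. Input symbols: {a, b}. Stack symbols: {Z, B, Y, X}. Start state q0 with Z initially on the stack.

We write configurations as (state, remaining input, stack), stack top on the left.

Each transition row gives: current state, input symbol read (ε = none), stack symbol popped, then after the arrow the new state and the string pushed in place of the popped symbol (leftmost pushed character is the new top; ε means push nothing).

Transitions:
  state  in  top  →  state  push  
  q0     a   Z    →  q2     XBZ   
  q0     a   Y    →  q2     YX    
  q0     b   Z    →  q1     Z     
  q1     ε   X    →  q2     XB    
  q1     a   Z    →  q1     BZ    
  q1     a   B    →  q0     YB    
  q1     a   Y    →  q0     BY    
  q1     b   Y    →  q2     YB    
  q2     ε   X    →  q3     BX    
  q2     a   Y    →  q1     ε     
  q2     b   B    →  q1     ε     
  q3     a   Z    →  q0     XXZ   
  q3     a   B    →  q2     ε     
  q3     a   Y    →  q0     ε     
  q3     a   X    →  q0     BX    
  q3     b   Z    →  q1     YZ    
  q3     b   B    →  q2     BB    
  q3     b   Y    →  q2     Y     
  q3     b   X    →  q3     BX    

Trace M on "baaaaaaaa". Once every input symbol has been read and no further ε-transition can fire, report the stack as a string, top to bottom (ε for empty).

BXBBZ

(q0, baaaaaaaa, Z)
  read b, top Z: go to q1, push Z → (q1, aaaaaaaa, Z)
  read a, top Z: go to q1, push BZ → (q1, aaaaaaa, BZ)
  read a, top B: go to q0, push YB → (q0, aaaaaa, YBZ)
  read a, top Y: go to q2, push YX → (q2, aaaaa, YXBZ)
  read a, top Y: go to q1, push ε → (q1, aaaa, XBZ)
  ε-move, top X: go to q2, push XB → (q2, aaaa, XBBZ)
  ε-move, top X: go to q3, push BX → (q3, aaaa, BXBBZ)
  read a, top B: go to q2, push ε → (q2, aaa, XBBZ)
  ε-move, top X: go to q3, push BX → (q3, aaa, BXBBZ)
  read a, top B: go to q2, push ε → (q2, aa, XBBZ)
  ε-move, top X: go to q3, push BX → (q3, aa, BXBBZ)
  read a, top B: go to q2, push ε → (q2, a, XBBZ)
  ε-move, top X: go to q3, push BX → (q3, a, BXBBZ)
  read a, top B: go to q2, push ε → (q2, ε, XBBZ)
  ε-move, top X: go to q3, push BX → (q3, ε, BXBBZ)
All input consumed in state q3 with stack BXBBZ.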